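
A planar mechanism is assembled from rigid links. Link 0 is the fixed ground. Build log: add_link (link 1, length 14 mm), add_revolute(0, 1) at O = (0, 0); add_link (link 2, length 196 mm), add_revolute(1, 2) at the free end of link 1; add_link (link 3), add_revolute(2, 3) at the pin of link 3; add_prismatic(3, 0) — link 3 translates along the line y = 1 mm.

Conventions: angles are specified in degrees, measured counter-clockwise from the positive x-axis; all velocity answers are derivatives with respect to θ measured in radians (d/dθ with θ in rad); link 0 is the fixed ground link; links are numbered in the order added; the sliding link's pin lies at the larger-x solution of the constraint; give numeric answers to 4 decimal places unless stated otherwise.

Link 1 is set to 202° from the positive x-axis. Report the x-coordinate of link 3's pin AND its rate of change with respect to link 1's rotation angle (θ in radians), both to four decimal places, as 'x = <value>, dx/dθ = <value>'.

geometry: r = 14 mm, L = 196 mm, e = 1 mm
crank pin P = (r cos θ, r sin θ) = (-12.980574, -5.244492)
h = r sin θ − e = -5.244492 − 1 = -6.244492
x = r cos θ + √(L² − h²) = -12.980574 + 195.900501 = 182.919927
dx/dθ = −r sin θ − h·r cos θ/√(L² − h²) (θ in radians; h = -6.244492) = 4.830726

x = 182.9199, dx/dθ = 4.8307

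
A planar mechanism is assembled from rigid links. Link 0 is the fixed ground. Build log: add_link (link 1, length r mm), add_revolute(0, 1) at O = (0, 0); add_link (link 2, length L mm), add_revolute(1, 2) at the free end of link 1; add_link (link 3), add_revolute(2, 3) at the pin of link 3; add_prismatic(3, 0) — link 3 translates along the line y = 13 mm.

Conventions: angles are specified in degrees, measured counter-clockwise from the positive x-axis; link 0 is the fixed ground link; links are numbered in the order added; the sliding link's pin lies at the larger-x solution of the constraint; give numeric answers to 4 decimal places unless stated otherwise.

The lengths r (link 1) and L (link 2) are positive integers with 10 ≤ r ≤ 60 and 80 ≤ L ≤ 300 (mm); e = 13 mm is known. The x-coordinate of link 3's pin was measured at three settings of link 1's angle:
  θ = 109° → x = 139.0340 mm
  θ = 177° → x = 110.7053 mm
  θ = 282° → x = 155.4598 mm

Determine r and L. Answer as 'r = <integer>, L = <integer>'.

constraint per measurement: (x − r cos θ)² + (r sin θ − e)² = L²
subtracting the θ₁ and θ₂ equations cancels the r² and L² terms:
r = (x₁² − x₂²) / (2[(x₁cos θ₁ + e sin θ₁) − (x₂cos θ₂ + e sin θ₂)]) = 46.0000 → r = 46
L² = (x₁ − r cos θ₁)² + (r sin θ₁ − e)² = 24648.9969 → L = 157.0000 → L = 157
check at θ₃=282°: x = 155.4598 (printed 155.4598) ✓

r = 46, L = 157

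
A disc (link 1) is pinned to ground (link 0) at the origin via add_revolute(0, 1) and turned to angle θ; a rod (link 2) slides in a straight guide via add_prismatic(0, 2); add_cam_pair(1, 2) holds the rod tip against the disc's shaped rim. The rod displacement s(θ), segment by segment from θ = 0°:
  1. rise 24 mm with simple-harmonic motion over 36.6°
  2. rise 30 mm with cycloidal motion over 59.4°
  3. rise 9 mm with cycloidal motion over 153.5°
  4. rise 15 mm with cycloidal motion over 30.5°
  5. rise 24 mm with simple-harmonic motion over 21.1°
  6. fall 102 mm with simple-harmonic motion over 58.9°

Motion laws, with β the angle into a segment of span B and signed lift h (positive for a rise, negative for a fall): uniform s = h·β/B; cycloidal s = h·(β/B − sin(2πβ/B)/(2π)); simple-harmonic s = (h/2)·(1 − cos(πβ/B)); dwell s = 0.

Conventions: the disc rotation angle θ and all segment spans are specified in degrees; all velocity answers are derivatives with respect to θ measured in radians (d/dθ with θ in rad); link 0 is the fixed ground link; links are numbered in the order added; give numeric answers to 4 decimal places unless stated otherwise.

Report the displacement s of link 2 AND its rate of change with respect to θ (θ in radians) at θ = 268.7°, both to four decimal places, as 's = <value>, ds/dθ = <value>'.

segment 1 (0° to 36.6°, simple-harmonic, h = 24) is passed completely: s = 0.0000 + (24) = 24.0000
segment 2 (36.6° to 96°, cycloidal, h = 30) is passed completely: s = 24.0000 + (30) = 54.0000
segment 3 (96° to 249.5°, cycloidal, h = 9) is passed completely: s = 54.0000 + (9) = 63.0000
θ = 268.7° falls in segment 4 (249.5° to 280°, cycloidal, h = 15): β = 268.7 − 249.5 = 19.2°, B = 30.5°; Δs = 15·(0.6295 − sin(2π·0.6295)/(2π)) = 11.1778; s = 63.0000 + 11.1778 = 74.1778
velocity in seg [249.5°–280°] (cycloidal), θ in radians: β = 19.2° = 0.3351 rad, B = 30.5° = 0.5323 rad; ds/dθ = (h/B)(1 − cos(2πβ/B)) = (15/0.5323)(1 − cos(2π·0.6295)) = 47.530975 mm/rad

s = 74.1778, ds/dθ = 47.5310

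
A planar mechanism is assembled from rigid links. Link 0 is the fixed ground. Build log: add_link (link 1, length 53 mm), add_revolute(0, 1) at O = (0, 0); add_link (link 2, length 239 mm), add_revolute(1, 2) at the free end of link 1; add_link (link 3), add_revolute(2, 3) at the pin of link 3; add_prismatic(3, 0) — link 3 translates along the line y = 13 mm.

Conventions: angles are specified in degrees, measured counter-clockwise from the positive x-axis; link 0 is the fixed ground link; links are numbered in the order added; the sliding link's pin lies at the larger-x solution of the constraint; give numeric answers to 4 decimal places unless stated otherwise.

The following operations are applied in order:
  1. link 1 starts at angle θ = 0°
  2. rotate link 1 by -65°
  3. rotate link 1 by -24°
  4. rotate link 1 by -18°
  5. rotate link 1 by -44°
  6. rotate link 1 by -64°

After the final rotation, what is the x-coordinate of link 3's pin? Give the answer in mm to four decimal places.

geometry: r = 53 mm, L = 239 mm, e = 13 mm; θ starts at 0°
rotate link 1 by -65°: θ ← 0° -65° = -65°
rotate link 1 by -24°: θ ← -65° -24° = -89°
rotate link 1 by -18°: θ ← -89° -18° = -107°
rotate link 1 by -44°: θ ← -107° -44° = -151°
rotate link 1 by -64°: θ ← -151° -64° = -215°
crank pin P = (r cos θ, r sin θ) = (-43.415058, 30.399551)
h = r sin θ − e = 30.399551 − 13 = 17.399551
x = r cos θ + √(L² − h²) = -43.415058 + 238.365802 = 194.950744

194.9507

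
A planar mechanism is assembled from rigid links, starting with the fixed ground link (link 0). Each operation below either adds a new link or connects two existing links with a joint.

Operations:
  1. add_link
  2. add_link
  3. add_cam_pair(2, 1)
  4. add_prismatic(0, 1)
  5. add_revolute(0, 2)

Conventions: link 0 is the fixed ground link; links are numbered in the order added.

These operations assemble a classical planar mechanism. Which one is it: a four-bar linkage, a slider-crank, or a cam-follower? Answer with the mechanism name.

links: 3 (incl. ground); joints: 1 revolute, 1 prismatic, 1 higher (cam) pair, forming one closed loop
3 links, revolute + prismatic + higher pair in one loop → cam-follower

cam-follower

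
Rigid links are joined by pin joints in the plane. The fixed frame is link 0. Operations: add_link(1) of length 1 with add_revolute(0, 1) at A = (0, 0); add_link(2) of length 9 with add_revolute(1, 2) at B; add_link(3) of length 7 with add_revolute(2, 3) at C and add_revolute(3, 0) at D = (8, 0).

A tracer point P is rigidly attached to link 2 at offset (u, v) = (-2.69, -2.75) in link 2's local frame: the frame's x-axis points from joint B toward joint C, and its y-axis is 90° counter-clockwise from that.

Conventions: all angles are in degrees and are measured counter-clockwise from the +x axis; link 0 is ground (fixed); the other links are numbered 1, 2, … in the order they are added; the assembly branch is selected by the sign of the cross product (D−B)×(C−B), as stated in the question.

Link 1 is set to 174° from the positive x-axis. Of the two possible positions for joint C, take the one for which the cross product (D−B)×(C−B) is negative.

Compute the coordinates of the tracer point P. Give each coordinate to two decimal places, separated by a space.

A=(0,0), D=(8.00,0)
B = A + 1.00·(cos174°, sin174°) = (-0.9945, 0.1045)
|BD| = 8.9951
circle(B,9.00) ∩ circle(D,7.00): a=6.2763, h=6.4504
  candidates: C₊=(5.3563,6.4816) cross=58.022; C₋=(5.2064,-6.4184) cross=-58.022
  branch - wants cross < 0 → take C=(5.2064,-6.4184) (cross=-58.022)
ex = (C−B)/|BC| = (0.6890,-0.7248); ey = (0.7248,0.6890)
P = B + -2.69·ex + -2.75·ey = (-4.8410,0.1594)

-4.84 0.16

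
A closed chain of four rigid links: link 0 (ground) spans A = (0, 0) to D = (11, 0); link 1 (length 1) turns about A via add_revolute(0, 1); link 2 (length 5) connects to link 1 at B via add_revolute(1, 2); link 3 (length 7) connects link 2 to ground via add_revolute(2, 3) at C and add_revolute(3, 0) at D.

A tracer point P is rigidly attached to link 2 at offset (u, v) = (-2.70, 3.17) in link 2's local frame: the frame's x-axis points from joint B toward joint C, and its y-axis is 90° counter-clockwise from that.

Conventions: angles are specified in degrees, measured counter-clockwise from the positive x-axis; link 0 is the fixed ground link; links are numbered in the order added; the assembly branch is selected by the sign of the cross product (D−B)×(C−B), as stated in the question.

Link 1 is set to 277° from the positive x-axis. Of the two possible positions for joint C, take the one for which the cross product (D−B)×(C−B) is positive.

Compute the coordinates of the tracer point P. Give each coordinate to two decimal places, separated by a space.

A=(0,0), D=(11.00,0)
B = A + 1.00·(cos277°, sin277°) = (0.1219, -0.9925)
|BD| = 10.9233
circle(B,5.00) ∩ circle(D,7.00): a=4.3631, h=2.4420
  candidates: C₊=(4.2450,1.8358) cross=26.675; C₋=(4.6888,-3.0280) cross=-26.675
  branch + wants cross > 0 → take C=(4.2450,1.8358) (cross=26.675)
ex = (C−B)/|BC| = (0.8246,0.5657); ey = (-0.5657,0.8246)
P = B + -2.70·ex + 3.17·ey = (-3.8978,0.0942)

-3.90 0.09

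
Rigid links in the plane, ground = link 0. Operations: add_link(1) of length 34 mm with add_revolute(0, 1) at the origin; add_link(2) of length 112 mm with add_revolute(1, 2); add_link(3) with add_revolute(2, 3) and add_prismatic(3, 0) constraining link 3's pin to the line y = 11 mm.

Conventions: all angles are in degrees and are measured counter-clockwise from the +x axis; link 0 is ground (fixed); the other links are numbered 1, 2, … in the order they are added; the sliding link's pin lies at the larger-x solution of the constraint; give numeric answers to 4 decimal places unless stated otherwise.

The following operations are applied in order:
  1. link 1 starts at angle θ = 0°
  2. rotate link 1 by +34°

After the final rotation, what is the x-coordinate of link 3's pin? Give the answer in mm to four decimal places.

geometry: r = 34 mm, L = 112 mm, e = 11 mm; θ starts at 0°
rotate link 1 by +34°: θ ← 0° +34° = 34°
crank pin P = (r cos θ, r sin θ) = (28.187277, 19.012559)
h = r sin θ − e = 19.012559 − 11 = 8.012559
x = r cos θ + √(L² − h²) = 28.187277 + 111.713020 = 139.900298

139.9003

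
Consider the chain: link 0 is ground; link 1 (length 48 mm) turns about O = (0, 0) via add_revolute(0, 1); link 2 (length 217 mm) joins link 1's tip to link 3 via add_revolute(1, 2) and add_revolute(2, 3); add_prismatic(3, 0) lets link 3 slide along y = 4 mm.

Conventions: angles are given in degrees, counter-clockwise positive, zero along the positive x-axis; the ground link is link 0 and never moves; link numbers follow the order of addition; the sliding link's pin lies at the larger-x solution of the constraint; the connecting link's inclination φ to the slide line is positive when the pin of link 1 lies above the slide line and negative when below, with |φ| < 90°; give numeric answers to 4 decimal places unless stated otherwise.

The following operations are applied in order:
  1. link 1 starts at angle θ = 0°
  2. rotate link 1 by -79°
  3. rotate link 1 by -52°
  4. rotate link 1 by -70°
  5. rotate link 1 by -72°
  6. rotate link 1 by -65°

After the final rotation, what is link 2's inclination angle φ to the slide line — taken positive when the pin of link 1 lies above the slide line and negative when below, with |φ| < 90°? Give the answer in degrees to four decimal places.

geometry: r = 48 mm, L = 217 mm, e = 4 mm; θ starts at 0°
rotate link 1 by -79°: θ ← 0° -79° = -79°
rotate link 1 by -52°: θ ← -79° -52° = -131°
rotate link 1 by -70°: θ ← -131° -70° = -201°
rotate link 1 by -72°: θ ← -201° -72° = -273°
rotate link 1 by -65°: θ ← -273° -65° = -338°
h = r sin θ − e = 17.981116 − 4 = 13.981116
sin φ = h / L = 13.981116 / 217 = 0.06442911
φ = arcsin(0.06442911) = 3.694075°

3.6941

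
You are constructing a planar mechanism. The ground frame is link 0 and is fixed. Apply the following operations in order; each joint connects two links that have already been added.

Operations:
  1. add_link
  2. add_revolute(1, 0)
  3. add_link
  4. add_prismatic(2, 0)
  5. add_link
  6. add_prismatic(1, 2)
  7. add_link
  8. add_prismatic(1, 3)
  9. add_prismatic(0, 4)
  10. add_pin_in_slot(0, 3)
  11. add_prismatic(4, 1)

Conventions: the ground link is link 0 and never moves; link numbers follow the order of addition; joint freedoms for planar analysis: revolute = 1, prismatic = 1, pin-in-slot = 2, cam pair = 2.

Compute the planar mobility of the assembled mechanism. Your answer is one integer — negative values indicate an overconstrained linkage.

ground; <1,0,0>
#1 <2,0,0>
R:1↔0 J1 <2,1,0>
#2 <3,1,0>
P:2↔0 J1 <3,2,0>
#3 <4,2,0>
P:1↔2 J1 <4,3,0>
#4 <5,3,0>
P:1↔3 J1 <5,4,0>
P:0↔4 J1 <5,5,0>
PS:0↔3 J2 <5,5,1>
P:4↔1 J1 <5,6,1>
3×4 − 2×6 − 1×1 = -1

M = -1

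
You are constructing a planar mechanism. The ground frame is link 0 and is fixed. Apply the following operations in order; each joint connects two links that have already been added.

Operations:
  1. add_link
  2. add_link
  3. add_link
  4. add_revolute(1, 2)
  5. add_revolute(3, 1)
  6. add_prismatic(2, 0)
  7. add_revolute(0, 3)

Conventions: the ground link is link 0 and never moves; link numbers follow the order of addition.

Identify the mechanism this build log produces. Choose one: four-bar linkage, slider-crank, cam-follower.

links: 4 (incl. ground); joints: 3 revolute, 1 prismatic, 0 higher (cam) pair, forming one closed loop
4 links, 3 revolutes + 1 prismatic in one loop → slider-crank

slider-crank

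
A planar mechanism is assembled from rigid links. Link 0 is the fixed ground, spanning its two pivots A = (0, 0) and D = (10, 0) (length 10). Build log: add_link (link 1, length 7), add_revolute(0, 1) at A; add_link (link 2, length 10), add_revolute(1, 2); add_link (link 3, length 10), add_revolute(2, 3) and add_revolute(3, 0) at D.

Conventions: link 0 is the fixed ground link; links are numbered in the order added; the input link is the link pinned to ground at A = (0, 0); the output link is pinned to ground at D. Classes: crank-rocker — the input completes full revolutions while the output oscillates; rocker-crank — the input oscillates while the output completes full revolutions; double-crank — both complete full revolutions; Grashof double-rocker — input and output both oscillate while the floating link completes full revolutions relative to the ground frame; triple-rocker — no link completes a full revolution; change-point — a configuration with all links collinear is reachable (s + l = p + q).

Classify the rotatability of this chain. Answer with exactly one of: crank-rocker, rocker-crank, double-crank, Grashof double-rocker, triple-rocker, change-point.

lengths: ground=10, input=7, coupler=10, output=10
sorted: s=7 (shortest), l=10 (longest), p+q=20
s + l = 17 vs p + q = 20
s + l < p + q (Grashof) with shortest = input link → crank-rocker

crank-rocker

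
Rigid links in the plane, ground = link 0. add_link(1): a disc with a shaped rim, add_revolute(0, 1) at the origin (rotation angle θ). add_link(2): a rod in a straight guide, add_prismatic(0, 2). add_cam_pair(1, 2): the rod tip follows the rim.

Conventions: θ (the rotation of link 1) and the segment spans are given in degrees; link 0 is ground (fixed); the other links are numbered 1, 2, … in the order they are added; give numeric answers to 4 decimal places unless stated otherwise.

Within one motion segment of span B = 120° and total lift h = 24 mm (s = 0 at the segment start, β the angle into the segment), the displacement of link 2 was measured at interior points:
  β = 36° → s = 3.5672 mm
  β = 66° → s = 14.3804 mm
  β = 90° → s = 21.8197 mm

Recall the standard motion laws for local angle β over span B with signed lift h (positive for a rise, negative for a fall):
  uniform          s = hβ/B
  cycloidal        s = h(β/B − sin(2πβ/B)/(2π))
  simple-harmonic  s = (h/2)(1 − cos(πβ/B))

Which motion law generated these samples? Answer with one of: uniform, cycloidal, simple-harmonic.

candidates at β/B = r: uniform s = h·r (linear in β); cycloidal s = h·(r − sin(2πr)/(2π)); simple-harmonic s = (h/2)(1 − cos(πr))
β=36°: printed 3.5672 | uniform 7.2000, cycloidal 3.5672, simple-harmonic 4.9466
β=66°: printed 14.3804 | uniform 13.2000, cycloidal 14.3804, simple-harmonic 13.8772
β=90°: printed 21.8197 | uniform 18.0000, cycloidal 21.8197, simple-harmonic 20.4853
only one law matches every sample → cycloidal

cycloidal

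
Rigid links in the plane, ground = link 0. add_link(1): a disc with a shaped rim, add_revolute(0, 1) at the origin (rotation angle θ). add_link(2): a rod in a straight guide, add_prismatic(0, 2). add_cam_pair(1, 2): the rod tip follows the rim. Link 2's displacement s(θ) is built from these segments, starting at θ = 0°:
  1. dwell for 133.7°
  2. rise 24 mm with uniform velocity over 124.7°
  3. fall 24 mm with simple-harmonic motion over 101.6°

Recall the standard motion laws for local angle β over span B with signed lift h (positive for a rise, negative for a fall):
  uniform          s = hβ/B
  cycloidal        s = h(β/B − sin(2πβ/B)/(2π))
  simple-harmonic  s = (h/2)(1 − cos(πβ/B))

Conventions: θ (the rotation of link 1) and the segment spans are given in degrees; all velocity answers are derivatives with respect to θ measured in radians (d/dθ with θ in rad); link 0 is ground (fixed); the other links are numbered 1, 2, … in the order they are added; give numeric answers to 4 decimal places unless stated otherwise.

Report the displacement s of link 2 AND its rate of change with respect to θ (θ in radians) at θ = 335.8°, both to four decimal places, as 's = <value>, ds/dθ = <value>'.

segment 1 (0° to 133.7°, dwell): s unchanged at 0.0000
segment 2 (133.7° to 258.4°, uniform, h = 24) is passed completely: s = 0.0000 + (24) = 24.0000
θ = 335.8° falls in segment 3 (258.4° to 360°, simple-harmonic, h = -24): β = 335.8 − 258.4 = 77.4°, B = 101.6°; Δs = -24/2·(1 − cos(π·0.7618)) = -20.7942; s = 24.0000 − 20.7942 = 3.2058
velocity in seg [258.4°–360°] (simple-harmonic), θ in radians: β = 77.4° = 1.3509 rad, B = 101.6° = 1.7733 rad; ds/dθ = (πh/(2B)) sin(πβ/B) = (π·(-24)/(2·1.7733)) sin(π·0.7618) = -14.464954 mm/rad

s = 3.2058, ds/dθ = -14.4650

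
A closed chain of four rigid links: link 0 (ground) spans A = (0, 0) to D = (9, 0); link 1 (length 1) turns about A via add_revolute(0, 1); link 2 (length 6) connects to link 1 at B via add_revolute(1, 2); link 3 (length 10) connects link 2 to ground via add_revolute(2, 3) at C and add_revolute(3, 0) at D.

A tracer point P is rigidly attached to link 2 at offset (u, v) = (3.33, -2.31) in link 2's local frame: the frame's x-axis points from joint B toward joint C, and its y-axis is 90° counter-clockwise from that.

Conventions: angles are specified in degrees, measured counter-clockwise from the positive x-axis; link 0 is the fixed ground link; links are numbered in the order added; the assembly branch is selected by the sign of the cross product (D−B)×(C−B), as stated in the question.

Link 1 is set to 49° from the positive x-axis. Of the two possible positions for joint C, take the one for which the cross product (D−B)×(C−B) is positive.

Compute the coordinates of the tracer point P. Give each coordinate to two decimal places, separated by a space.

A=(0,0), D=(9.00,0)
B = A + 1.00·(cos49°, sin49°) = (0.6561, 0.7547)
|BD| = 8.3780
circle(B,6.00) ∩ circle(D,10.00): a=0.3695, h=5.9886
  candidates: C₊=(1.5635,6.6857) cross=50.173; C₋=(0.4846,-5.2428) cross=-50.173
  branch + wants cross > 0 → take C=(1.5635,6.6857) (cross=50.173)
ex = (C−B)/|BC| = (0.1512,0.9885); ey = (-0.9885,0.1512)
P = B + 3.33·ex + -2.31·ey = (3.4431,3.6970)

3.44 3.70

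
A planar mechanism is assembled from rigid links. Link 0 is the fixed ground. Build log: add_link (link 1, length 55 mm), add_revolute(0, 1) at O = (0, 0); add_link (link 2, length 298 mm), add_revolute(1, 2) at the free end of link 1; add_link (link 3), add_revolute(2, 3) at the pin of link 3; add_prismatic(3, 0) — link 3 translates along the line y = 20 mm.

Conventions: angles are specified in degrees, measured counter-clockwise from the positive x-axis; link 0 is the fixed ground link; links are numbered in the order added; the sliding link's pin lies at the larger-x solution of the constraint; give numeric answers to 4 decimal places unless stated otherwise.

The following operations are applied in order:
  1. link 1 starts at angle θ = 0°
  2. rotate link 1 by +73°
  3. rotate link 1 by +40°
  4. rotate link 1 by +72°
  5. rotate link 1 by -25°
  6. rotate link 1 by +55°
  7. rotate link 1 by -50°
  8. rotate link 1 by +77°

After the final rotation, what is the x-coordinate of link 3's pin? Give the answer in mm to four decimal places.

geometry: r = 55 mm, L = 298 mm, e = 20 mm; θ starts at 0°
rotate link 1 by +73°: θ ← 0° +73° = 73°
rotate link 1 by +40°: θ ← 73° +40° = 113°
rotate link 1 by +72°: θ ← 113° +72° = 185°
rotate link 1 by -25°: θ ← 185° -25° = 160°
rotate link 1 by +55°: θ ← 160° +55° = 215°
rotate link 1 by -50°: θ ← 215° -50° = 165°
rotate link 1 by +77°: θ ← 165° +77° = 242°
crank pin P = (r cos θ, r sin θ) = (-25.820936, -48.562118)
h = r sin θ − e = -48.562118 − 20 = -68.562118
x = r cos θ + √(L² − h²) = -25.820936 + 290.005579 = 264.184643

264.1846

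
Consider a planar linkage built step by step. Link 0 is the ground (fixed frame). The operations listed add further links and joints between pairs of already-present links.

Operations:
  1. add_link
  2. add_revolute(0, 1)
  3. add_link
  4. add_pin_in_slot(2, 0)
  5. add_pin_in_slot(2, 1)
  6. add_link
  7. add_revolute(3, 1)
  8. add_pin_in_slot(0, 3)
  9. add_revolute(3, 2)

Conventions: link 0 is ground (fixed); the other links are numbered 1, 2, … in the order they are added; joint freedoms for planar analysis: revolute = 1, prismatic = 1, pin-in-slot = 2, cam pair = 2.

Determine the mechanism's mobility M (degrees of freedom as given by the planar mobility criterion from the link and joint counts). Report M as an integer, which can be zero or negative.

(L,J1,J2)=(1,0,0); link0 fixed
link1: (2,0,0)
R 0-1 [J1]: (2,1,0)
link2: (3,1,0)
PS 2-0 [J2]: (3,1,1)
PS 2-1 [J2]: (3,1,2)
link3: (4,1,2)
R 3-1 [J1]: (4,2,2)
PS 0-3 [J2]: (4,2,3)
R 3-2 [J1]: (4,3,3)
Grübler: 3·3 − 2·3 − 3 = 0

M = 0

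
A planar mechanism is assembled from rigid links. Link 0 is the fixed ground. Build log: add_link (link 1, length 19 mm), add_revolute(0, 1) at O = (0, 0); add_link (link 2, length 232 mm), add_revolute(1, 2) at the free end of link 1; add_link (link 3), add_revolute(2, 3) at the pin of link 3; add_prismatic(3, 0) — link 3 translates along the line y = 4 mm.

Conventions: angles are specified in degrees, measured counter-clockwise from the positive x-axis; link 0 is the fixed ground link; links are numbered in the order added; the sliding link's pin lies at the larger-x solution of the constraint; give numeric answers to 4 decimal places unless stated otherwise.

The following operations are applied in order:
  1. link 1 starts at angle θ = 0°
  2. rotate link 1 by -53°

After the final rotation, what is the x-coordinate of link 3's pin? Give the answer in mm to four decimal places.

geometry: r = 19 mm, L = 232 mm, e = 4 mm; θ starts at 0°
rotate link 1 by -53°: θ ← 0° -53° = -53°
crank pin P = (r cos θ, r sin θ) = (11.434485, -15.174075)
h = r sin θ − e = -15.174075 − 4 = -19.174075
x = r cos θ + √(L² − h²) = 11.434485 + 231.206304 = 242.640789

242.6408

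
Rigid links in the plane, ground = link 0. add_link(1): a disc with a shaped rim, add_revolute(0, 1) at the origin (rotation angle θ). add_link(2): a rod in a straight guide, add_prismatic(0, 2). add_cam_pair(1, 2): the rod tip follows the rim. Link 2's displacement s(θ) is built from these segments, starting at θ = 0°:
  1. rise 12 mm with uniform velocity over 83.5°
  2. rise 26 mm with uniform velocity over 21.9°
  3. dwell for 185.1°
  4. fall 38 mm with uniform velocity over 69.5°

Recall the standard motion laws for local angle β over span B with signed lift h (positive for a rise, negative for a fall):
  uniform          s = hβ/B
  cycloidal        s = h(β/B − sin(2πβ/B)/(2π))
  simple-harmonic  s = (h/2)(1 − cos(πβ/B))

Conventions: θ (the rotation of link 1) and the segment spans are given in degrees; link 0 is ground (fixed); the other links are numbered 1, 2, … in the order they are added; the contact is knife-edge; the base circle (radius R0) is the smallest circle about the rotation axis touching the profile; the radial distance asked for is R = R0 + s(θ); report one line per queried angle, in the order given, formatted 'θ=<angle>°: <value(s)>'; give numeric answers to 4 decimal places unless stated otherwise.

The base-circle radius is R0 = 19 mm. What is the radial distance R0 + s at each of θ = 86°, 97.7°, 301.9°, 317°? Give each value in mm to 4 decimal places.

segment 1 (0° to 83.5°, uniform, h = 12) is passed completely: s = 0.0000 + (12) = 12.0000
θ = 86° falls in segment 2 (83.5° to 105.4°, uniform, h = 26): β = 86 − 83.5 = 2.5°, B = 21.9°; Δs = 26·2.5/21.9 = 2.9680; s = 12.0000 + 2.9680 = 14.9680
θ = 97.7° falls in segment 2 (83.5° to 105.4°, uniform, h = 26): β = 97.7 − 83.5 = 14.2°, B = 21.9°; Δs = 26·14.2/21.9 = 16.8584; s = 12.0000 + 16.8584 = 28.8584
segment 2 (83.5° to 105.4°, uniform, h = 26) is passed completely: s = 12.0000 + (26) = 38.0000
segment 3 (105.4° to 290.5°, dwell): s unchanged at 38.0000
θ = 301.9° falls in segment 4 (290.5° to 360°, uniform, h = -38): β = 301.9 − 290.5 = 11.4°, B = 69.5°; Δs = -38·11.4/69.5 = -6.2331; s = 38.0000 − 6.2331 = 31.7669
θ = 317° falls in segment 4 (290.5° to 360°, uniform, h = -38): β = 317 − 290.5 = 26.5°, B = 69.5°; Δs = -38·26.5/69.5 = -14.4892; s = 38.0000 − 14.4892 = 23.5108
θ=86°: R = R0 + s = 19 + 14.9680 = 33.9680
θ=97.7°: R = R0 + s = 19 + 28.8584 = 47.8584
θ=301.9°: R = R0 + s = 19 + 31.7669 = 50.7669
θ=317°: R = R0 + s = 19 + 23.5108 = 42.5108

θ=86°: 33.9680
θ=97.7°: 47.8584
θ=301.9°: 50.7669
θ=317°: 42.5108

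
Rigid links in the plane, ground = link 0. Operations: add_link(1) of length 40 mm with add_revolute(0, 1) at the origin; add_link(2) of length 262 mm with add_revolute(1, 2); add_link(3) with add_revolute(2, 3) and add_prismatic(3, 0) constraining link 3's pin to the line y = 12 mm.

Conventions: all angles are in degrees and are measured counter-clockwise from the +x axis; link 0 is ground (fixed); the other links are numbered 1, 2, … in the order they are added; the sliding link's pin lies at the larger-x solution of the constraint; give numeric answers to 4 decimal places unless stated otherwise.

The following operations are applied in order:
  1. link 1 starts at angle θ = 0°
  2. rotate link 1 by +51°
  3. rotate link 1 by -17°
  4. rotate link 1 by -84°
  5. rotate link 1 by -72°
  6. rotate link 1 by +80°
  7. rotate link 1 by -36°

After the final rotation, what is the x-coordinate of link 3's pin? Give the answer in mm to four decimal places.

geometry: r = 40 mm, L = 262 mm, e = 12 mm; θ starts at 0°
rotate link 1 by +51°: θ ← 0° +51° = 51°
rotate link 1 by -17°: θ ← 51° -17° = 34°
rotate link 1 by -84°: θ ← 34° -84° = -50°
rotate link 1 by -72°: θ ← -50° -72° = -122°
rotate link 1 by +80°: θ ← -122° +80° = -42°
rotate link 1 by -36°: θ ← -42° -36° = -78°
crank pin P = (r cos θ, r sin θ) = (8.316468, -39.125904)
h = r sin θ − e = -39.125904 − 12 = -51.125904
x = r cos θ + √(L² − h²) = 8.316468 + 256.963309 = 265.279776

265.2798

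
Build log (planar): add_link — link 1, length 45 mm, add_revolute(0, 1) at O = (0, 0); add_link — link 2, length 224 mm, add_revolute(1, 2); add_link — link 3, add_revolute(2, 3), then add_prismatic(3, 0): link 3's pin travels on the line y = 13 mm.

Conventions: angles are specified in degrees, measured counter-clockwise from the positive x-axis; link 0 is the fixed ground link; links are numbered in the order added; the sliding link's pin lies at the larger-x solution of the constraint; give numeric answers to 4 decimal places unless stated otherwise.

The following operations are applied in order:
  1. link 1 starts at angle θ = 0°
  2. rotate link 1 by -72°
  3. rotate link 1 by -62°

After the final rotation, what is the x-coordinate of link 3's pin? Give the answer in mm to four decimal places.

geometry: r = 45 mm, L = 224 mm, e = 13 mm; θ starts at 0°
rotate link 1 by -72°: θ ← 0° -72° = -72°
rotate link 1 by -62°: θ ← -72° -62° = -134°
crank pin P = (r cos θ, r sin θ) = (-31.259627, -32.370291)
h = r sin θ − e = -32.370291 − 13 = -45.370291
x = r cos θ + √(L² − h²) = -31.259627 + 219.357099 = 188.097472

188.0975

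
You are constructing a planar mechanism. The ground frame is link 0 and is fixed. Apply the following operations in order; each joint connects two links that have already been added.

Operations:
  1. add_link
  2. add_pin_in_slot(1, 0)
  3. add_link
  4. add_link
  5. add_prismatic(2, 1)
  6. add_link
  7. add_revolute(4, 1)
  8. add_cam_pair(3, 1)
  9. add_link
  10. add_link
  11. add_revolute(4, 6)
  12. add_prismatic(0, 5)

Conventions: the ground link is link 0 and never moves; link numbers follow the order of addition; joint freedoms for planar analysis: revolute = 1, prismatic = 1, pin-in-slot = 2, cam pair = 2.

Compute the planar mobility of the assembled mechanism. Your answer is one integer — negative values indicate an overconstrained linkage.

L=1 J1=0 J2=0
add link → L=2 J1=0 J2=0
PS@1,0 dof=2 J2 → L=2 J1=0 J2=1
add link → L=3 J1=0 J2=1
add link → L=4 J1=0 J2=1
P@2,1 dof=1 J1 → L=4 J1=1 J2=1
add link → L=5 J1=1 J2=1
R@4,1 dof=1 J1 → L=5 J1=2 J2=1
C@3,1 dof=2 J2 → L=5 J1=2 J2=2
add link → L=6 J1=2 J2=2
add link → L=7 J1=2 J2=2
R@4,6 dof=1 J1 → L=7 J1=3 J2=2
P@0,5 dof=1 J1 → L=7 J1=4 J2=2
M=3(L−1)−2J1−J2=3·6−2·4−2=8

M = 8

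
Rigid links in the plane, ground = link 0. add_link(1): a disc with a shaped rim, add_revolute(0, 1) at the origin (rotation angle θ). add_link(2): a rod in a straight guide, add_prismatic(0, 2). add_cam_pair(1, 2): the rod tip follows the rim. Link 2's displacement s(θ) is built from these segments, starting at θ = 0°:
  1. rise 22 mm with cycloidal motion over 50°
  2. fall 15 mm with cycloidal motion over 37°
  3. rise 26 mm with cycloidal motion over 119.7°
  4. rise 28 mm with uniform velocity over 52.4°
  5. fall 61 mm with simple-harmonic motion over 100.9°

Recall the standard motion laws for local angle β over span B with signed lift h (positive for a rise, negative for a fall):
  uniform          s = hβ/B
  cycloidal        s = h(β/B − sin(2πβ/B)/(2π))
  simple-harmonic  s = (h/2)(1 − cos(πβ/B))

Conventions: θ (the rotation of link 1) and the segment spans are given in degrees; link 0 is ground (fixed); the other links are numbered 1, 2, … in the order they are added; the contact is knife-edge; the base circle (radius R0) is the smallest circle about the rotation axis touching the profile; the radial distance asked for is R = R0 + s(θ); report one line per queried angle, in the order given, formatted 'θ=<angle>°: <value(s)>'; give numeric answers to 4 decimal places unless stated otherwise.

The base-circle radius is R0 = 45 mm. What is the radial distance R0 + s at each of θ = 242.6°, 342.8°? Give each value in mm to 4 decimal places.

segment 1 (0° to 50°, cycloidal, h = 22) is passed completely: s = 0.0000 + (22) = 22.0000
segment 2 (50° to 87°, cycloidal, h = -15) is passed completely: s = 22.0000 + (-15) = 7.0000
segment 3 (87° to 206.7°, cycloidal, h = 26) is passed completely: s = 7.0000 + (26) = 33.0000
θ = 242.6° falls in segment 4 (206.7° to 259.1°, uniform, h = 28): β = 242.6 − 206.7 = 35.9°, B = 52.4°; Δs = 28·35.9/52.4 = 19.1832; s = 33.0000 + 19.1832 = 52.1832
segment 4 (206.7° to 259.1°, uniform, h = 28) is passed completely: s = 33.0000 + (28) = 61.0000
θ = 342.8° falls in segment 5 (259.1° to 360°, simple-harmonic, h = -61): β = 342.8 − 259.1 = 83.7°, B = 100.9°; Δs = -61/2·(1 − cos(π·0.8295)) = -56.7299; s = 61.0000 − 56.7299 = 4.2701
θ=242.6°: R = R0 + s = 45 + 52.1832 = 97.1832
θ=342.8°: R = R0 + s = 45 + 4.2701 = 49.2701

θ=242.6°: 97.1832
θ=342.8°: 49.2701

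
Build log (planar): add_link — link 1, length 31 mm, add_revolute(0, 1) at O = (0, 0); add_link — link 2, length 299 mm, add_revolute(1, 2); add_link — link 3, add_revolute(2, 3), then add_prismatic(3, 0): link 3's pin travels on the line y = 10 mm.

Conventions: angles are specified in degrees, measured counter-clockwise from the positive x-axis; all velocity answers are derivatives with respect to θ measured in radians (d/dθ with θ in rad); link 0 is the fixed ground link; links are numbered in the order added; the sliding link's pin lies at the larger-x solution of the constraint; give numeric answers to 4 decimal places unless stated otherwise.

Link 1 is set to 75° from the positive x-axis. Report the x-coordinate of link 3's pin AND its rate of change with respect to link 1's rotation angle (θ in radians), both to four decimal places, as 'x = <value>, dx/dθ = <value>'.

geometry: r = 31 mm, L = 299 mm, e = 10 mm
crank pin P = (r cos θ, r sin θ) = (8.023390, 29.943701)
h = r sin θ − e = 29.943701 − 10 = 19.943701
x = r cos θ + √(L² − h²) = 8.023390 + 298.334123 = 306.357513
dx/dθ = −r sin θ − h·r cos θ/√(L² − h²) (θ in radians; h = 19.943701) = -30.480066

x = 306.3575, dx/dθ = -30.4801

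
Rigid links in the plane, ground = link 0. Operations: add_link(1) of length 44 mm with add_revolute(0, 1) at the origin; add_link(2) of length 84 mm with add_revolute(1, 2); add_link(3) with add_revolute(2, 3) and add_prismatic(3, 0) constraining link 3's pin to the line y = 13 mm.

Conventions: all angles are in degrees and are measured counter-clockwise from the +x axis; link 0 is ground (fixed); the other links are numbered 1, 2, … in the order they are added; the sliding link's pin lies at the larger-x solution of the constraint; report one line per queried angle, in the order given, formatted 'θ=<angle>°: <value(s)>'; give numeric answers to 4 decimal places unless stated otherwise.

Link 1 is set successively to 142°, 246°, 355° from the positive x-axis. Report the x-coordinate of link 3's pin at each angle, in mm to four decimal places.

geometry: r = 44 mm, L = 84 mm, e = 13 mm
θ=142°: crank pin P = (r cos θ, r sin θ) = (-34.672473, 27.089105)
θ=142°: h = r sin θ − e = 27.089105 − 13 = 14.089105
θ=142°: x = r cos θ + √(L² − h²) = -34.672473 + 82.810006 = 48.137533
θ=246°: crank pin P = (r cos θ, r sin θ) = (-17.896412, -40.196000)
θ=246°: h = r sin θ − e = -40.196000 − 13 = -53.196000
θ=246°: x = r cos θ + √(L² − h²) = -17.896412 + 65.009119 = 47.112707
θ=355°: crank pin P = (r cos θ, r sin θ) = (43.832567, -3.834853)
θ=355°: h = r sin θ − e = -3.834853 − 13 = -16.834853
θ=355°: x = r cos θ + √(L² − h²) = 43.832567 + 82.295733 = 126.128300

θ=142°: 48.1375
θ=246°: 47.1127
θ=355°: 126.1283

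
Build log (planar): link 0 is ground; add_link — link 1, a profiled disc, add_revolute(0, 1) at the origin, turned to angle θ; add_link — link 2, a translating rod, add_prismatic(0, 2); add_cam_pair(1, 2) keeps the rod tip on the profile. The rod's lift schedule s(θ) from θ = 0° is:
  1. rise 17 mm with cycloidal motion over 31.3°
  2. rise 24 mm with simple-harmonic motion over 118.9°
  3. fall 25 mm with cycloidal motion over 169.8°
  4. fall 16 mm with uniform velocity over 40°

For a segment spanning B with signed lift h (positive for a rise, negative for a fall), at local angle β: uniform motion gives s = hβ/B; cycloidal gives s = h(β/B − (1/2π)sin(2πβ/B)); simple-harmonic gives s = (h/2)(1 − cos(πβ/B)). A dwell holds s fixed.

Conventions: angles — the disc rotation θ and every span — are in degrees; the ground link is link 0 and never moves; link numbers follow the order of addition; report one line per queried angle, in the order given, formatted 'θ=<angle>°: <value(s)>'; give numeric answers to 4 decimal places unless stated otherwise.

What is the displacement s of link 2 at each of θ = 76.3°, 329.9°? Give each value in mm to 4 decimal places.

seg 1 [0°–31.3°] cycloidal, h=17: full span → s += 17 → s = 17.0000
seg 2 [31.3°–150.2°] simple-harmonic, h=24: θ=76.3° here. β=45, B=118.9. 24/2·(1 − cos(π·0.3785)) = 7.5289 → s = 24.5289
seg 2 [31.3°–150.2°] simple-harmonic, h=24: full span → s += 24 → s = 41.0000
seg 3 [150.2°–320°] cycloidal, h=-25: full span → s += -25 → s = 16.0000
seg 4 [320°–360°] uniform, h=-16: θ=329.9° here. β=9.9, B=40. -16·9.9/40 = -3.9600 → s = 12.0400

θ=76.3°: 24.5289
θ=329.9°: 12.0400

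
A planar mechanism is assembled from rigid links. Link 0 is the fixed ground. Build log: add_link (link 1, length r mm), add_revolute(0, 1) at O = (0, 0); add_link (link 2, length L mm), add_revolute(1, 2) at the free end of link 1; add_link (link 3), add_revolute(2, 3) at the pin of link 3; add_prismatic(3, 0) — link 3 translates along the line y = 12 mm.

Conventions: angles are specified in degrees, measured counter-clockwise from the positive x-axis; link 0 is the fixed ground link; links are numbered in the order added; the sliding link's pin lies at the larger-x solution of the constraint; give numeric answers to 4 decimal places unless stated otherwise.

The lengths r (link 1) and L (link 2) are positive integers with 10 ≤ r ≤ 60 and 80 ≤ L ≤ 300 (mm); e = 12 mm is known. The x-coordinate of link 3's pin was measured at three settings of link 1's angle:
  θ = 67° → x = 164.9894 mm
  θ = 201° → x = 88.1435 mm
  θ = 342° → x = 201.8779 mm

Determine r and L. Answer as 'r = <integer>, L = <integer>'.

constraint per measurement: (x − r cos θ)² + (r sin θ − e)² = L²
subtracting the θ₁ and θ₂ equations cancels the r² and L² terms:
r = (x₁² − x₂²) / (2[(x₁cos θ₁ + e sin θ₁) − (x₂cos θ₂ + e sin θ₂)]) = 60.0000 → r = 60
L² = (x₁ − r cos θ₁)² + (r sin θ₁ − e)² = 21903.9958 → L = 148.0000 → L = 148
check at θ₃=342°: x = 201.8779 (printed 201.8779) ✓

r = 60, L = 148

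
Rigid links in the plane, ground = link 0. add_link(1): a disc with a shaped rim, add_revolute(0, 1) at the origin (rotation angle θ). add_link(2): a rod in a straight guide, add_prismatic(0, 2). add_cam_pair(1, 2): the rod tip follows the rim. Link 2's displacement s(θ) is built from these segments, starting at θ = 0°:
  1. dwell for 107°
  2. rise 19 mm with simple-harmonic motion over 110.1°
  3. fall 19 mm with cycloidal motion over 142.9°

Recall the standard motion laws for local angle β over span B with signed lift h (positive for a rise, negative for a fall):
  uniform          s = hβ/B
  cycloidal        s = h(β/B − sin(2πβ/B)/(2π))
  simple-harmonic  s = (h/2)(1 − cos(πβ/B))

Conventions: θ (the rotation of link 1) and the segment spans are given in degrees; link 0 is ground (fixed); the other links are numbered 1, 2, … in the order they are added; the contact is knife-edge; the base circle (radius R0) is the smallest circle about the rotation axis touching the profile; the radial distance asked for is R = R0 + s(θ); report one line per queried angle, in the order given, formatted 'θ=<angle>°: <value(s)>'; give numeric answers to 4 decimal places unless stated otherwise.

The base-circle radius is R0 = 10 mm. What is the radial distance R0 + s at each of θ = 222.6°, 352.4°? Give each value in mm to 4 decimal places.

segment 1 (0° to 107°, dwell): s unchanged at 0.0000
segment 2 (107° to 217.1°, simple-harmonic, h = 19) is passed completely: s = 0.0000 + (19) = 19.0000
θ = 222.6° falls in segment 3 (217.1° to 360°, cycloidal, h = -19): β = 222.6 − 217.1 = 5.5°, B = 142.9°; Δs = -19·(0.0385 − sin(2π·0.0385)/(2π)) = -0.0071; s = 19.0000 − 0.0071 = 18.9929
θ = 352.4° falls in segment 3 (217.1° to 360°, cycloidal, h = -19): β = 352.4 − 217.1 = 135.3°, B = 142.9°; Δs = -19·(0.9468 − sin(2π·0.9468)/(2π)) = -18.9813; s = 19.0000 − 18.9813 = 0.0187
θ=222.6°: R = R0 + s = 10 + 18.9929 = 28.9929
θ=352.4°: R = R0 + s = 10 + 0.0187 = 10.0187

θ=222.6°: 28.9929
θ=352.4°: 10.0187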